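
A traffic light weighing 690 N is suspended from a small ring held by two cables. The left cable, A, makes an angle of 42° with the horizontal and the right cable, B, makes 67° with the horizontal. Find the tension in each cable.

T_A = 285.1 N, T_B = 542.3 N

ΣF_x = 0: −T_A·cos42° + T_B·cos67° = 0 → T_B = 1.90193·T_A.
ΣF_y = 0: T_A·sin42° + T_B·sin67° = 690.
Substitute: T_A·(0.669131 + 1.90193·0.920505) = 690 → T_A = 285.14 ≈ 285.1 N.
Then T_B = 1.90193 × 285.14 = 542.3 N.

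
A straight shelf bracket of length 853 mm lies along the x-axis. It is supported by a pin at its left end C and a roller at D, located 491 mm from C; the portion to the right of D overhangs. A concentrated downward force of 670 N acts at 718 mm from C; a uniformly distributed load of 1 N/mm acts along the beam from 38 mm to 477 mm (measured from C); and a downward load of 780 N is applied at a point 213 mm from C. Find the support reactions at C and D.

C_x = 0, C_y = 340.6 N, D_y = 1548 N

Resultant of the distributed load: 1 × 439 = 439 N at 257.5 mm from C.
Moments about C: D_y·491 − 670·718 − (1·439)·257.5 − 780·213 = 0 → D_y = 760242.5/491 = 1548.36 ≈ 1548 N.
ΣF_y = 0: C_y + 1548.36 − 670 − 1·439 − 780 = 0 → C_y = 340.6 N.
ΣF_x = 0: no horizontal applied forces, so C_x = 0.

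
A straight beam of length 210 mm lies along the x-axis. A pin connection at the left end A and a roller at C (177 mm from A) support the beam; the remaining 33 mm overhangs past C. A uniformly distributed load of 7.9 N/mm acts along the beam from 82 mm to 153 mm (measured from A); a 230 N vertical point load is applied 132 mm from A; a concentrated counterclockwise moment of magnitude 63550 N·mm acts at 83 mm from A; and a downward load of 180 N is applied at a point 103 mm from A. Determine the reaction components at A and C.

A_x = 0, A_y = 681.3 N, C_y = 289.6 N

Resultant of the distributed load: 7.9 × 71 = 560.9 N at 117.5 mm from A.
ΣM about A: C_y·177 − (7.9·71)·117.5 − 230·132 + 63550 − 180·103 = 0 → C_y = 51255.75/177 = 289.581 ≈ 289.6 N.
ΣF_y = 0: A_y + 289.581 − 7.9·71 − 230 − 180 = 0 → A_y = 681.3 N.
ΣF_x = 0: no horizontal applied forces, so A_x = 0.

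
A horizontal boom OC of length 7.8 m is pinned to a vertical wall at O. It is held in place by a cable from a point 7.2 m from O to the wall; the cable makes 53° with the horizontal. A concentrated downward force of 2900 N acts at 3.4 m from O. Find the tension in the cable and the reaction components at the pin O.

ΣM about O: T·sin53°·7.2 − 2900·3.4 = 0 → T = 9860/(7.2·0.798636) = 1714.73 ≈ 1715 N.
ΣF_x = 0: O_x − T·cos53° = 0 → O_x = 1714.73 × 0.601815 = 1032 N.
ΣF_y = 0: O_y + T·sin53° − 2900 = 0 → O_y = 2900 − 1714.73 × 0.798636 = 1531 N.

T = 1715 N, O_x = 1032 N, O_y = 1531 N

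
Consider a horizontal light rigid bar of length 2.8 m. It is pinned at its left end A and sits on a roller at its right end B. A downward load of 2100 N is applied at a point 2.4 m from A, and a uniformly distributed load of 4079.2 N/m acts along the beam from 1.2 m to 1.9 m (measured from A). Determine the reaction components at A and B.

Resultant of the distributed load: 4079.2 × 0.7 = 2855.44 N at 1.55 m from A.
Taking moments about A: B_y·2.8 − 2100·2.4 − (4079.2·0.7)·1.55 = 0 → B_y = 9465.932/2.8 = 3380.69 ≈ 3381 N.
ΣF_y = 0: A_y + 3380.69 − 2100 − 4079.2·0.7 = 0 → A_y = 1575 N.
ΣF_x = 0: no horizontal applied forces, so A_x = 0.

A_x = 0, A_y = 1575 N, B_y = 3381 N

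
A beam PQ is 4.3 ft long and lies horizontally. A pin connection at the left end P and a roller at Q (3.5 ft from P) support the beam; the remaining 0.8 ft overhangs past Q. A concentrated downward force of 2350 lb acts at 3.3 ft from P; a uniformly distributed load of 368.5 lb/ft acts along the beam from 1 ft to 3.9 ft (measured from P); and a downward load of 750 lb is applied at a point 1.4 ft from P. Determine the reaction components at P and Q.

P_x = 0, P_y = 904.9 lb, Q_y = 3264 lb

Resultant of the distributed load: 368.5 × 2.9 = 1068.65 lb at 2.45 ft from P.
ΣM about P: Q_y·3.5 − 2350·3.3 − (368.5·2.9)·2.45 − 750·1.4 = 0 → Q_y = 11423.1925/3.5 = 3263.77 ≈ 3264 lb.
ΣF_y = 0: P_y + 3263.77 − 2350 − 368.5·2.9 − 750 = 0 → P_y = 904.9 lb.
ΣF_x = 0: no horizontal applied forces, so P_x = 0.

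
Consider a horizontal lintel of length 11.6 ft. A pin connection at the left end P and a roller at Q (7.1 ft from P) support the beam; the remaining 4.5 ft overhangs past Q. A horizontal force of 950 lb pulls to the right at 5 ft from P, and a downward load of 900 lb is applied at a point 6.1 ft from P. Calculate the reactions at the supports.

P_x = -950.0 lb, P_y = 126.8 lb, Q_y = 773.2 lb

Moments about P: Q_y·7.1 − 900·6.1 = 0 → Q_y = 5490/7.1 = 773.239 ≈ 773.2 lb.
ΣF_y = 0: P_y + 773.239 − 900 = 0 → P_y = 126.8 lb.
ΣF_x = 0: P_x + 950 = 0 → P_x = -950.0 lb.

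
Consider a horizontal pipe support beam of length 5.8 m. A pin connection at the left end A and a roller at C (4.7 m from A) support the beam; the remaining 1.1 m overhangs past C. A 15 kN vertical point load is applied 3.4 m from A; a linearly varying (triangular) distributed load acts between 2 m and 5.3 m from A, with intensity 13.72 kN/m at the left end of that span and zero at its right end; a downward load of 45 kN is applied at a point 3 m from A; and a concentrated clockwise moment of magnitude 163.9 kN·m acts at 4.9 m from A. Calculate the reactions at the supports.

Resultant of the triangular load: ½ × 13.72 × 3.3 = 22.638 kN, acting at 3.1 m from A (one-third of the span from the peak).
ΣM about A: C_y·4.7 − 15·3.4 − (½·13.72·3.3)·3.1 − 45·3 − 163.9 = 0 → C_y = 420.0778/4.7 = 89.3783 ≈ 89.38 kN.
ΣF_y = 0: A_y + 89.3783 − 15 − ½·13.72·3.3 − 45 = 0 → A_y = -6.740 kN.
ΣF_x = 0: no horizontal applied forces, so A_x = 0.

A_x = 0, A_y = -6.740 kN, C_y = 89.38 kN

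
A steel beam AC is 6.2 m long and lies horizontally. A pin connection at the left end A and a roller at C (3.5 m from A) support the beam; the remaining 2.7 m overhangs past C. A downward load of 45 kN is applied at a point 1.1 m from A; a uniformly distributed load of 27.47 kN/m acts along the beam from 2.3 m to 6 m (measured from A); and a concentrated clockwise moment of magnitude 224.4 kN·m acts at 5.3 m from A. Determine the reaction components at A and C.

A_x = 0, A_y = -52.13 kN, C_y = 198.8 kN

Resultant of the distributed load: 27.47 × 3.7 = 101.639 kN at 4.15 m from A.
Moments about A: C_y·3.5 − 45·1.1 − (27.47·3.7)·4.15 − 224.4 = 0 → C_y = 695.70185/3.5 = 198.772 ≈ 198.8 kN.
ΣF_y = 0: A_y + 198.772 − 45 − 27.47·3.7 = 0 → A_y = -52.13 kN.
ΣF_x = 0: no horizontal applied forces, so A_x = 0.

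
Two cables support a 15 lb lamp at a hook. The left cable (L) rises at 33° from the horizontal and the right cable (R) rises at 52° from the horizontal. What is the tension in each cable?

T_L = 9.270 lb, T_R = 12.63 lb

ΣF_x = 0: −T_L·cos33° + T_R·cos52° = 0 → T_R = 1.36223·T_L.
ΣF_y = 0: T_L·sin33° + T_R·sin52° = 15.
Substitute: T_L·(0.544639 + 1.36223·0.788011) = 15 → T_L = 9.27018 ≈ 9.270 lb.
Then T_R = 1.36223 × 9.27018 = 12.63 lb.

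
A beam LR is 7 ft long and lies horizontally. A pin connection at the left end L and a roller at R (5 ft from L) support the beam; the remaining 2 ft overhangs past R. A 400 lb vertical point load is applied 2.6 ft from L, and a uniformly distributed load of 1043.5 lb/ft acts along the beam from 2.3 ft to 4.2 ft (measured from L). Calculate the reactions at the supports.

Resultant of the distributed load: 1043.5 × 1.9 = 1982.65 lb at 3.25 ft from L.
ΣM about L: R_y·5 − 400·2.6 − (1043.5·1.9)·3.25 = 0 → R_y = 7483.6125/5 = 1496.72 ≈ 1497 lb.
ΣF_y = 0: L_y + 1496.72 − 400 − 1043.5·1.9 = 0 → L_y = 885.9 lb.
ΣF_x = 0: no horizontal applied forces, so L_x = 0.

L_x = 0, L_y = 885.9 lb, R_y = 1497 lb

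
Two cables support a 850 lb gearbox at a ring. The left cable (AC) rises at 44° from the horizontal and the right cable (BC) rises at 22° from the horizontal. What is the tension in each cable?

ΣF_x = 0: −T_AC·cos44° + T_BC·cos22° = 0 → T_BC = 0.775833·T_AC.
ΣF_y = 0: T_AC·sin44° + T_BC·sin22° = 850.
Substitute: T_AC·(0.694658 + 0.775833·0.374607) = 850 → T_AC = 862.69 ≈ 862.7 lb.
Then T_BC = 0.775833 × 862.69 = 669.3 lb.

T_AC = 862.7 lb, T_BC = 669.3 lb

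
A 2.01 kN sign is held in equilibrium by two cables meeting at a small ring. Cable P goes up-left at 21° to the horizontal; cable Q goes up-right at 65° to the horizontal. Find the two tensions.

T_P = 0.8515 kN, T_Q = 1.881 kN

ΣF_x = 0: −T_P·cos21° + T_Q·cos65° = 0 → T_Q = 2.20904·T_P.
ΣF_y = 0: T_P·sin21° + T_Q·sin65° = 2.01.
Substitute: T_P·(0.358368 + 2.20904·0.906308) = 2.01 → T_P = 0.851537 ≈ 0.8515 kN.
Then T_Q = 2.20904 × 0.851537 = 1.881 kN.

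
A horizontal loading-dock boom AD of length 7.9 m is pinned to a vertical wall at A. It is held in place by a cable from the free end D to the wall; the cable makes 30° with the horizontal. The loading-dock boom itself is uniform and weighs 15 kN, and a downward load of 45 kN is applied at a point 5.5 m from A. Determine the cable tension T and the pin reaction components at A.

T = 77.66 kN, A_x = 67.25 kN, A_y = 21.17 kN

ΣM about A: T·sin30°·7.9 − 15·3.95 − 45·5.5 = 0 → T = 306.75/(7.9·0.5) = 77.6582 ≈ 77.66 kN.
ΣF_x = 0: A_x − T·cos30° = 0 → A_x = 77.6582 × 0.866025 = 67.25 kN.
ΣF_y = 0: A_y + T·sin30° − 15 − 45 = 0 → A_y = 60 − 77.6582 × 0.5 = 21.17 kN.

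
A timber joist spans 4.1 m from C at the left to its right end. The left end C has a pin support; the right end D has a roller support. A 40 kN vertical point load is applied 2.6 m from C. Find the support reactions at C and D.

ΣM about C: D_y·4.1 − 40·2.6 = 0 → D_y = 104/4.1 = 25.3659 ≈ 25.37 kN.
ΣF_y = 0: C_y + 25.3659 − 40 = 0 → C_y = 14.63 kN.
ΣF_x = 0: no horizontal applied forces, so C_x = 0.

C_x = 0, C_y = 14.63 kN, D_y = 25.37 kN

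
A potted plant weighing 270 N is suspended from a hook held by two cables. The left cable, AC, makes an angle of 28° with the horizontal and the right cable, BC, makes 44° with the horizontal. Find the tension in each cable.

ΣF_x = 0: −T_AC·cos28° + T_BC·cos44° = 0 → T_BC = 1.22744·T_AC.
ΣF_y = 0: T_AC·sin28° + T_BC·sin44° = 270.
Substitute: T_AC·(0.469472 + 1.22744·0.694658) = 270 → T_AC = 204.217 ≈ 204.2 N.
Then T_BC = 1.22744 × 204.217 = 250.7 N.

T_AC = 204.2 N, T_BC = 250.7 N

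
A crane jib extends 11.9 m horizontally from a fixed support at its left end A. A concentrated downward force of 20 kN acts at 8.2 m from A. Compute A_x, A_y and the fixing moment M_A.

ΣF_x = 0: A_x = 0.
ΣF_y = 0: A_y − 20 = 0 → A_y = 20.00 kN.
ΣM about A: M_A − 20·8.2 = 0 → M_A = 164.0 kN·m.

A_x = 0, A_y = 20.00 kN, M_A = 164.0 kN·m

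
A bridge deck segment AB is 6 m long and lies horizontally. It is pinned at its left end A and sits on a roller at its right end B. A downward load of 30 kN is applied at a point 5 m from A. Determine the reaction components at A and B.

A_x = 0, A_y = 5.000 kN, B_y = 25.00 kN

ΣM about A: B_y·6 − 30·5 = 0 → B_y = 150/6 = 25.00 kN.
ΣF_y = 0: A_y + 25 − 30 = 0 → A_y = 5.000 kN.
ΣF_x = 0: no horizontal applied forces, so A_x = 0.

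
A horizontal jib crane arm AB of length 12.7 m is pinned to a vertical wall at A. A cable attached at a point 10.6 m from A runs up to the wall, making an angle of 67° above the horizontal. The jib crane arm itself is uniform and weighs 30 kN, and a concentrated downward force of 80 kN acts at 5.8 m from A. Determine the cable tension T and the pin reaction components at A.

T = 67.08 kN, A_x = 26.21 kN, A_y = 48.25 kN

ΣM about A: T·sin67°·10.6 − 30·6.35 − 80·5.8 = 0 → T = 654.5/(10.6·0.920505) = 67.0776 ≈ 67.08 kN.
ΣF_x = 0: A_x − T·cos67° = 0 → A_x = 67.0776 × 0.390731 = 26.21 kN.
ΣF_y = 0: A_y + T·sin67° − 30 − 80 = 0 → A_y = 110 − 67.0776 × 0.920505 = 48.25 kN.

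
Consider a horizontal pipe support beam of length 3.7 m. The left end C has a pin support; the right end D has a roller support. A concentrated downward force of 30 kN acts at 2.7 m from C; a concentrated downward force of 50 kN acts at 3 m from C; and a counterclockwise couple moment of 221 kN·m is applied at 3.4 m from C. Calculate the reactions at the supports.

Taking moments about C: D_y·3.7 − 30·2.7 − 50·3 + 221 = 0 → D_y = 10/3.7 = 2.7027 ≈ 2.703 kN.
ΣF_y = 0: C_y + 2.7027 − 30 − 50 = 0 → C_y = 77.30 kN.
ΣF_x = 0: no horizontal applied forces, so C_x = 0.

C_x = 0, C_y = 77.30 kN, D_y = 2.703 kN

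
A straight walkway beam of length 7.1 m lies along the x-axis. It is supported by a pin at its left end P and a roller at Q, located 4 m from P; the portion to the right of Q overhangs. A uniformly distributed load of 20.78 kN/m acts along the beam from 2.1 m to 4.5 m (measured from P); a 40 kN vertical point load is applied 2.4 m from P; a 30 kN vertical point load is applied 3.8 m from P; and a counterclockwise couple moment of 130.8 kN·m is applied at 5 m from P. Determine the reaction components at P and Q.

Resultant of the distributed load: 20.78 × 2.4 = 49.872 kN at 3.3 m from P.
ΣM about P: Q_y·4 − (20.78·2.4)·3.3 − 40·2.4 − 30·3.8 + 130.8 = 0 → Q_y = 243.7776/4 = 60.9444 ≈ 60.94 kN.
ΣF_y = 0: P_y + 60.9444 − 20.78·2.4 − 40 − 30 = 0 → P_y = 58.93 kN.
ΣF_x = 0: no horizontal applied forces, so P_x = 0.

P_x = 0, P_y = 58.93 kN, Q_y = 60.94 kN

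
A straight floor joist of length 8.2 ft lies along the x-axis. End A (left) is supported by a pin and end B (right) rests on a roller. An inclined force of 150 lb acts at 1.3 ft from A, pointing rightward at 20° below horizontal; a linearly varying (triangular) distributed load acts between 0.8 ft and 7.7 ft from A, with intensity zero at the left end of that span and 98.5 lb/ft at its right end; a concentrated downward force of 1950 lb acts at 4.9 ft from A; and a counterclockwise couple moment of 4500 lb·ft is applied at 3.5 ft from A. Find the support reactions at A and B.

Resultant of the triangular load: ½ × 98.5 × 6.9 = 339.825 lb, acting at 5.4 ft from A (one-third of the span from the peak).
Taking moments about A: B_y·8.2 − 150·sin20°·1.3 − (½·98.5·6.9)·5.4 − 1950·4.9 + 4500 = 0 → B_y = 6956.75/8.2 = 848.384 ≈ 848.4 lb.
ΣF_y = 0: A_y + 848.384 − 150·sin20° − ½·98.5·6.9 − 1950 = 0 → A_y = 1493 lb.
ΣF_x = 0: A_x + 150·cos20° = 0 → A_x = -141.0 lb.

A_x = -141.0 lb, A_y = 1493 lb, B_y = 848.4 lb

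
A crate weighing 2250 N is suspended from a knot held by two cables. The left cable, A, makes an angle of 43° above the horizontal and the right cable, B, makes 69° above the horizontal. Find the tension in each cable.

ΣF_x = 0: −T_A·cos43° + T_B·cos69° = 0 → T_B = 2.04079·T_A.
ΣF_y = 0: T_A·sin43° + T_B·sin69° = 2250.
Substitute: T_A·(0.681998 + 2.04079·0.93358) = 2250 → T_A = 869.653 ≈ 869.7 N.
Then T_B = 2.04079 × 869.653 = 1775 N.

T_A = 869.7 N, T_B = 1775 N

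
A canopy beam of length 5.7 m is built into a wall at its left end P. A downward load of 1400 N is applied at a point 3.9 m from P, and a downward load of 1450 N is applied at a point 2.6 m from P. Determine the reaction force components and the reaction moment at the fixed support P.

P_x = 0, P_y = 2850 N, M_P = 9230 N·m

ΣF_x = 0: P_x = 0.
ΣF_y = 0: P_y − 1400 − 1450 = 0 → P_y = 2850 N.
ΣM about P: M_P − 1400·3.9 − 1450·2.6 = 0 → M_P = 9230 N·m.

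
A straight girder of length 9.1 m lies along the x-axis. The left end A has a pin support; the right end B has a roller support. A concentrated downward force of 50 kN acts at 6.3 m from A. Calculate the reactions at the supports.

ΣM about A: B_y·9.1 − 50·6.3 = 0 → B_y = 315/9.1 = 34.6154 ≈ 34.62 kN.
ΣF_y = 0: A_y + 34.6154 − 50 = 0 → A_y = 15.38 kN.
ΣF_x = 0: no horizontal applied forces, so A_x = 0.

A_x = 0, A_y = 15.38 kN, B_y = 34.62 kN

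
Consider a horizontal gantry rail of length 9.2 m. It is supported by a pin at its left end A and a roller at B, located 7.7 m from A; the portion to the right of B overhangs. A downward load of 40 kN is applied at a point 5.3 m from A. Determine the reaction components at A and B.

ΣM about A: B_y·7.7 − 40·5.3 = 0 → B_y = 212/7.7 = 27.5325 ≈ 27.53 kN.
ΣF_y = 0: A_y + 27.5325 − 40 = 0 → A_y = 12.47 kN.
ΣF_x = 0: no horizontal applied forces, so A_x = 0.

A_x = 0, A_y = 12.47 kN, B_y = 27.53 kN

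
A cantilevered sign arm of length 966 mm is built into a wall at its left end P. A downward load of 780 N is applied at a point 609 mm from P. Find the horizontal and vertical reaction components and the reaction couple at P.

ΣF_x = 0: P_x = 0.
ΣF_y = 0: P_y − 780 = 0 → P_y = 780.0 N.
ΣM about P: M_P − 780·609 = 0 → M_P = 475000 N·mm.

P_x = 0, P_y = 780.0 N, M_P = 475000 N·mm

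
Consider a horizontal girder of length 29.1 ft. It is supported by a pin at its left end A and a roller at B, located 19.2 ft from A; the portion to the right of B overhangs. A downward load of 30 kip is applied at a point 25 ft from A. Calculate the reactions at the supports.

A_x = 0, A_y = -9.062 kip, B_y = 39.06 kip

ΣM about A: B_y·19.2 − 30·25 = 0 → B_y = 750/19.2 = 39.0625 ≈ 39.06 kip.
ΣF_y = 0: A_y + 39.0625 − 30 = 0 → A_y = -9.062 kip.
ΣF_x = 0: no horizontal applied forces, so A_x = 0.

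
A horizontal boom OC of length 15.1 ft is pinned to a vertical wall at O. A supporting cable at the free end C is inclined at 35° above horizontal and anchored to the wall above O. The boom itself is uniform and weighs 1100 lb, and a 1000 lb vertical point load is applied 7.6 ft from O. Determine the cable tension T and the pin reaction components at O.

T = 1836 lb, O_x = 1504 lb, O_y = 1047 lb

ΣM about O: T·sin35°·15.1 − 1100·7.55 − 1000·7.6 = 0 → T = 15905/(15.1·0.573576) = 1836.39 ≈ 1836 lb.
ΣF_x = 0: O_x − T·cos35° = 0 → O_x = 1836.39 × 0.819152 = 1504 lb.
ΣF_y = 0: O_y + T·sin35° − 1100 − 1000 = 0 → O_y = 2100 − 1836.39 × 0.573576 = 1047 lb.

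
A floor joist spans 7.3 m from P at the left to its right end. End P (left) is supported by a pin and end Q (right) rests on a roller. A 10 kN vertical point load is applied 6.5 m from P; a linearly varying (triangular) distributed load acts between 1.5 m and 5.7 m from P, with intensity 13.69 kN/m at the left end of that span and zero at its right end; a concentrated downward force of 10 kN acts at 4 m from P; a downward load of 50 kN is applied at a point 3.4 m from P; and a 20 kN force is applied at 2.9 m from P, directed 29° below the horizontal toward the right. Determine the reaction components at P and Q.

Resultant of the triangular load: ½ × 13.69 × 4.2 = 28.749 kN, acting at 2.9 m from P (one-third of the span from the peak).
Taking moments about P: Q_y·7.3 − 10·6.5 − (½·13.69·4.2)·2.9 − 10·4 − 50·3.4 − 20·sin29°·2.9 = 0 → Q_y = 386.491/7.3 = 52.944 ≈ 52.94 kN.
ΣF_y = 0: P_y + 52.944 − 10 − ½·13.69·4.2 − 10 − 50 − 20·sin29° = 0 → P_y = 55.50 kN.
ΣF_x = 0: P_x + 20·cos29° = 0 → P_x = -17.49 kN.

P_x = -17.49 kN, P_y = 55.50 kN, Q_y = 52.94 kN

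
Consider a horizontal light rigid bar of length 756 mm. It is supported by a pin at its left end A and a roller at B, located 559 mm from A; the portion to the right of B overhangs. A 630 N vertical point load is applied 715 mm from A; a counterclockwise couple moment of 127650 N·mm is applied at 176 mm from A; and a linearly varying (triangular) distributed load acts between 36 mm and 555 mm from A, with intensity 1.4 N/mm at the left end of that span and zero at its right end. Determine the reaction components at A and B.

A_x = 0, A_y = 280.0 N, B_y = 713.3 N

Resultant of the triangular load: ½ × 1.4 × 519 = 363.3 N, acting at 209 mm from A (one-third of the span from the peak).
Taking moments about A: B_y·559 − 630·715 + 127650 − (½·1.4·519)·209 = 0 → B_y = 398729.7/559 = 713.291 ≈ 713.3 N.
ΣF_y = 0: A_y + 713.291 − 630 − ½·1.4·519 = 0 → A_y = 280.0 N.
ΣF_x = 0: no horizontal applied forces, so A_x = 0.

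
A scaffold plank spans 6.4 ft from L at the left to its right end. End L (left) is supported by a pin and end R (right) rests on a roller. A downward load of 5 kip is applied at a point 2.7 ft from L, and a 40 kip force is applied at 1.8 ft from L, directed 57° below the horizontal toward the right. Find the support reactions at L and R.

ΣM about L: R_y·6.4 − 5·2.7 − 40·sin57°·1.8 = 0 → R_y = 73.8843/6.4 = 11.5444 ≈ 11.54 kip.
ΣF_y = 0: L_y + 11.5444 − 5 − 40·sin57° = 0 → L_y = 27.00 kip.
ΣF_x = 0: L_x + 40·cos57° = 0 → L_x = -21.79 kip.

L_x = -21.79 kip, L_y = 27.00 kip, R_y = 11.54 kip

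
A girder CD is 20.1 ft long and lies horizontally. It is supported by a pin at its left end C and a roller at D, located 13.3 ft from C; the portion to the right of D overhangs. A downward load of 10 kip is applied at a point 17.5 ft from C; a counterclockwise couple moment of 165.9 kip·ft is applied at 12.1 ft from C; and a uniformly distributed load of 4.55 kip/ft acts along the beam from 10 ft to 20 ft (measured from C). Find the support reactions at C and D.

C_x = 0, C_y = 3.500 kip, D_y = 52.00 kip

Resultant of the distributed load: 4.55 × 10 = 45.5 kip at 15 ft from C.
Taking moments about C: D_y·13.3 − 10·17.5 + 165.9 − (4.55·10)·15 = 0 → D_y = 691.6/13.3 = 52.00 kip.
ΣF_y = 0: C_y + 52 − 10 − 4.55·10 = 0 → C_y = 3.500 kip.
ΣF_x = 0: no horizontal applied forces, so C_x = 0.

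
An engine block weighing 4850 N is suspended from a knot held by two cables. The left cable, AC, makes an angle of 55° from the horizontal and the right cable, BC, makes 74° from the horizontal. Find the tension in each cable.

ΣF_x = 0: −T_AC·cos55° + T_BC·cos74° = 0 → T_BC = 2.08091·T_AC.
ΣF_y = 0: T_AC·sin55° + T_BC·sin74° = 4850.
Substitute: T_AC·(0.819152 + 2.08091·0.961262) = 4850 → T_AC = 1720.19 ≈ 1720 N.
Then T_BC = 2.08091 × 1720.19 = 3580 N.

T_AC = 1720 N, T_BC = 3580 N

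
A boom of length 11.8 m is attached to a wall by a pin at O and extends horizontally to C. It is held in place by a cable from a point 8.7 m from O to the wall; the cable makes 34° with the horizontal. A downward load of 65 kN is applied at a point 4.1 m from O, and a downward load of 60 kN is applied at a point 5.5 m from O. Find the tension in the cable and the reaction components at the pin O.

T = 122.6 kN, O_x = 101.6 kN, O_y = 56.44 kN

ΣM about O: T·sin34°·8.7 − 65·4.1 − 60·5.5 = 0 → T = 596.5/(8.7·0.559193) = 122.611 ≈ 122.6 kN.
ΣF_x = 0: O_x − T·cos34° = 0 → O_x = 122.611 × 0.829038 = 101.6 kN.
ΣF_y = 0: O_y + T·sin34° − 65 − 60 = 0 → O_y = 125 − 122.611 × 0.559193 = 56.44 kN.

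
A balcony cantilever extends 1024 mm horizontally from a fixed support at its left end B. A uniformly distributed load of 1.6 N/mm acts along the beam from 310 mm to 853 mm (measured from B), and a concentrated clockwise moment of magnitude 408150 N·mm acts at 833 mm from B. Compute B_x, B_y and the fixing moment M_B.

B_x = 0, B_y = 868.8 N, M_B = 913400 N·mm

Resultant of the distributed load: 1.6 × 543 = 868.8 N at 581.5 mm from B.
ΣF_x = 0: B_x = 0.
ΣF_y = 0: B_y − 1.6·543 = 0 → B_y = 868.8 N.
ΣM about B: M_B − (1.6·543)·581.5 − 408150 = 0 → M_B = 913400 N·mm.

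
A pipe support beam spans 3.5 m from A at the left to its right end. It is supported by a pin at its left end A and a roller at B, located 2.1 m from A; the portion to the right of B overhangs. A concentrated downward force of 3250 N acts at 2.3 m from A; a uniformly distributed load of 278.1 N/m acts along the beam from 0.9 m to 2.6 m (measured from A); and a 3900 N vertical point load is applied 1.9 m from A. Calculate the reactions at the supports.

A_x = 0, A_y = 140.7 N, B_y = 7482 N

Resultant of the distributed load: 278.1 × 1.7 = 472.77 N at 1.75 m from A.
Moments about A: B_y·2.1 − 3250·2.3 − (278.1·1.7)·1.75 − 3900·1.9 = 0 → B_y = 15712.3475/2.1 = 7482.07 ≈ 7482 N.
ΣF_y = 0: A_y + 7482.07 − 3250 − 278.1·1.7 − 3900 = 0 → A_y = 140.7 N.
ΣF_x = 0: no horizontal applied forces, so A_x = 0.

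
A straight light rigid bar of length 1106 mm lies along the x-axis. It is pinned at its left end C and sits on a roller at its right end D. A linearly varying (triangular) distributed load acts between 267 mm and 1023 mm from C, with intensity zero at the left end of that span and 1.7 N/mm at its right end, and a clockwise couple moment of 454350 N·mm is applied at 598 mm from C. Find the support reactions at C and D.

C_x = 0, C_y = -216.2 N, D_y = 858.8 N

Resultant of the triangular load: ½ × 1.7 × 756 = 642.6 N, acting at 771 mm from C (one-third of the span from the peak).
ΣM about C: D_y·1106 − (½·1.7·756)·771 − 454350 = 0 → D_y = 949794.6/1106 = 858.765 ≈ 858.8 N.
ΣF_y = 0: C_y + 858.765 − ½·1.7·756 = 0 → C_y = -216.2 N.
ΣF_x = 0: no horizontal applied forces, so C_x = 0.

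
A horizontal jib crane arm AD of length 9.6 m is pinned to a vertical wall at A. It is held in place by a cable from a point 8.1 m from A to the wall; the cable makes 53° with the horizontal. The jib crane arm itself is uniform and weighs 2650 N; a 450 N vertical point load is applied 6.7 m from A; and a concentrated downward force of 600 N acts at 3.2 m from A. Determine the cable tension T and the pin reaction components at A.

T = 2729 N, A_x = 1642 N, A_y = 1520 N

ΣM about A: T·sin53°·8.1 − 2650·4.8 − 450·6.7 − 600·3.2 = 0 → T = 17655/(8.1·0.798636) = 2729.19 ≈ 2729 N.
ΣF_x = 0: A_x − T·cos53° = 0 → A_x = 2729.19 × 0.601815 = 1642 N.
ΣF_y = 0: A_y + T·sin53° − 2650 − 450 − 600 = 0 → A_y = 3700 − 2729.19 × 0.798636 = 1520 N.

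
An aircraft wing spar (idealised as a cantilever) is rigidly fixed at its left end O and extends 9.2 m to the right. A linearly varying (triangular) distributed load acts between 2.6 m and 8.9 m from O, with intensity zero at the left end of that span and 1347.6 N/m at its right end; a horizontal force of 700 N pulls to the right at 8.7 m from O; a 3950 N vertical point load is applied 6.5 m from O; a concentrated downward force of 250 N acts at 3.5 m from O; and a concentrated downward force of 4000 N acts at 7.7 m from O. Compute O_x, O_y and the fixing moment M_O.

O_x = -700.0 N, O_y = 12440 N, M_O = 86220 N·m

Resultant of the triangular load: ½ × 1347.6 × 6.3 = 4244.94 N, acting at 6.8 m from O (one-third of the span from the peak).
ΣF_x = 0: O_x + 700 = 0 → O_x = -700.0 N.
ΣF_y = 0: O_y − ½·1347.6·6.3 − 3950 − 250 − 4000 = 0 → O_y = 12440 N.
ΣM about O: M_O − (½·1347.6·6.3)·6.8 − 3950·6.5 − 250·3.5 − 4000·7.7 = 0 → M_O = 86220 N·m.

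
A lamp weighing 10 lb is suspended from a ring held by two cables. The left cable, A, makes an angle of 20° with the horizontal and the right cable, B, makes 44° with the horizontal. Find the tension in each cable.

ΣF_x = 0: −T_A·cos20° + T_B·cos44° = 0 → T_B = 1.30633·T_A.
ΣF_y = 0: T_A·sin20° + T_B·sin44° = 10.
Substitute: T_A·(0.34202 + 1.30633·0.694658) = 10 → T_A = 8.00338 ≈ 8.003 lb.
Then T_B = 1.30633 × 8.00338 = 10.46 lb.

T_A = 8.003 lb, T_B = 10.46 lb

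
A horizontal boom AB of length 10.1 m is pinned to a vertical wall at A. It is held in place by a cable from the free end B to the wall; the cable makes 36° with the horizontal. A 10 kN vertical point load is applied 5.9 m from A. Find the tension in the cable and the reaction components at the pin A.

ΣM about A: T·sin36°·10.1 − 10·5.9 = 0 → T = 59/(10.1·0.587785) = 9.9383 ≈ 9.938 kN.
ΣF_x = 0: A_x − T·cos36° = 0 → A_x = 9.9383 × 0.809017 = 8.040 kN.
ΣF_y = 0: A_y + T·sin36° − 10 = 0 → A_y = 10 − 9.9383 × 0.587785 = 4.158 kN.

T = 9.938 kN, A_x = 8.040 kN, A_y = 4.158 kN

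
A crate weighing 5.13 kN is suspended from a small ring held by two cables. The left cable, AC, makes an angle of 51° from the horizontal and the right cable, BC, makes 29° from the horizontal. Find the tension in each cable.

ΣF_x = 0: −T_AC·cos51° + T_BC·cos29° = 0 → T_BC = 0.719536·T_AC.
ΣF_y = 0: T_AC·sin51° + T_BC·sin29° = 5.13.
Substitute: T_AC·(0.777146 + 0.719536·0.48481) = 5.13 → T_AC = 4.55601 ≈ 4.556 kN.
Then T_BC = 0.719536 × 4.55601 = 3.278 kN.

T_AC = 4.556 kN, T_BC = 3.278 kN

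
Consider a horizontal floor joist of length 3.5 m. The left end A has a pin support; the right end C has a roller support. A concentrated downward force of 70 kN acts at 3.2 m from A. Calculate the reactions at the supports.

Taking moments about A: C_y·3.5 − 70·3.2 = 0 → C_y = 224/3.5 = 64.00 kN.
ΣF_y = 0: A_y + 64 − 70 = 0 → A_y = 6.000 kN.
ΣF_x = 0: no horizontal applied forces, so A_x = 0.

A_x = 0, A_y = 6.000 kN, C_y = 64.00 kN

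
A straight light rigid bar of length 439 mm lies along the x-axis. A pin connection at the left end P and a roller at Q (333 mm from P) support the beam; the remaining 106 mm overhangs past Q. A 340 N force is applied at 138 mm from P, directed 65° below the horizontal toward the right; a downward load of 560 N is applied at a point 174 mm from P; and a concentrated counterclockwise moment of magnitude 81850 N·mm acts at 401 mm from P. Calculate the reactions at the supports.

P_x = -143.7 N, P_y = 693.6 N, Q_y = 174.5 N

ΣM about P: Q_y·333 − 340·sin65°·138 − 560·174 + 81850 = 0 → Q_y = 58114/333 = 174.517 ≈ 174.5 N.
ΣF_y = 0: P_y + 174.517 − 340·sin65° − 560 = 0 → P_y = 693.6 N.
ΣF_x = 0: P_x + 340·cos65° = 0 → P_x = -143.7 N.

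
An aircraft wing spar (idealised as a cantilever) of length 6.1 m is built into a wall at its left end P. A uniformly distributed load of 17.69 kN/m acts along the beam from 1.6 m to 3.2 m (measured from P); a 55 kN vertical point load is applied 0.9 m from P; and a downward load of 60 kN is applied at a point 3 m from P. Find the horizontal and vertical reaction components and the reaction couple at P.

Resultant of the distributed load: 17.69 × 1.6 = 28.304 kN at 2.4 m from P.
ΣF_x = 0: P_x = 0.
ΣF_y = 0: P_y − 17.69·1.6 − 55 − 60 = 0 → P_y = 143.3 kN.
ΣM about P: M_P − (17.69·1.6)·2.4 − 55·0.9 − 60·3 = 0 → M_P = 297.4 kN·m.

P_x = 0, P_y = 143.3 kN, M_P = 297.4 kN·m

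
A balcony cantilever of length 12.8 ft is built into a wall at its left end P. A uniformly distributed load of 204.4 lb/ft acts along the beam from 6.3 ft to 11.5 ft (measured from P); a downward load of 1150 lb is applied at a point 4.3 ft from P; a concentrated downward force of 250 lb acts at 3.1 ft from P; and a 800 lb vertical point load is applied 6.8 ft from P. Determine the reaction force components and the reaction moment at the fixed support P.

P_x = 0, P_y = 3263 lb, M_P = 20620 lb·ft

Resultant of the distributed load: 204.4 × 5.2 = 1062.88 lb at 8.9 ft from P.
ΣF_x = 0: P_x = 0.
ΣF_y = 0: P_y − 204.4·5.2 − 1150 − 250 − 800 = 0 → P_y = 3263 lb.
ΣM about P: M_P − (204.4·5.2)·8.9 − 1150·4.3 − 250·3.1 − 800·6.8 = 0 → M_P = 20620 lb·ft.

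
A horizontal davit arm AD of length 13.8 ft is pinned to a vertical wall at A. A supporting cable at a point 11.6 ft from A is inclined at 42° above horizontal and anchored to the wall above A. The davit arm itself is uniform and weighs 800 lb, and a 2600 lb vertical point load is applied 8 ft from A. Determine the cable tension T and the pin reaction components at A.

T = 3391 lb, A_x = 2520 lb, A_y = 1131 lb

ΣM about A: T·sin42°·11.6 − 800·6.9 − 2600·8 = 0 → T = 26320/(11.6·0.669131) = 3390.91 ≈ 3391 lb.
ΣF_x = 0: A_x − T·cos42° = 0 → A_x = 3390.91 × 0.743145 = 2520 lb.
ΣF_y = 0: A_y + T·sin42° − 800 − 2600 = 0 → A_y = 3400 − 3390.91 × 0.669131 = 1131 lb.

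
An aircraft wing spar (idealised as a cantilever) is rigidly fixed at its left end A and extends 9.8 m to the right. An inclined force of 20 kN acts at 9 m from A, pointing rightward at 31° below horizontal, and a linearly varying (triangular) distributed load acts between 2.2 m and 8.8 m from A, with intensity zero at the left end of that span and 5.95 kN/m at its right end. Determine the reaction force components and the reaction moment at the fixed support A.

A_x = -17.14 kN, A_y = 29.94 kN, M_A = 222.3 kN·m

Resultant of the triangular load: ½ × 5.95 × 6.6 = 19.635 kN, acting at 6.6 m from A (one-third of the span from the peak).
ΣF_x = 0: A_x + 20·cos31° = 0 → A_x = -17.14 kN.
ΣF_y = 0: A_y − 20·sin31° − ½·5.95·6.6 = 0 → A_y = 29.94 kN.
ΣM about A: M_A − 20·sin31°·9 − (½·5.95·6.6)·6.6 = 0 → M_A = 222.3 kN·m.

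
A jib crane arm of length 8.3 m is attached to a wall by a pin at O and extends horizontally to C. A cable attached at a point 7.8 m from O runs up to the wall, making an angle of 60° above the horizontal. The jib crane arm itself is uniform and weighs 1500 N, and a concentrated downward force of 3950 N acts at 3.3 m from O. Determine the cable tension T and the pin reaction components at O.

ΣM about O: T·sin60°·7.8 − 1500·4.15 − 3950·3.3 = 0 → T = 19260/(7.8·0.866025) = 2851.22 ≈ 2851 N.
ΣF_x = 0: O_x − T·cos60° = 0 → O_x = 2851.22 × 0.5 = 1426 N.
ΣF_y = 0: O_y + T·sin60° − 1500 − 3950 = 0 → O_y = 5450 − 2851.22 × 0.866025 = 2981 N.

T = 2851 N, O_x = 1426 N, O_y = 2981 N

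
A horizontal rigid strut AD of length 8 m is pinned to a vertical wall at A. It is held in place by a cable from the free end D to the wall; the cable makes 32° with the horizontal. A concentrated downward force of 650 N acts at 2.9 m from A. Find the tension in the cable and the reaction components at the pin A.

ΣM about A: T·sin32°·8 − 650·2.9 = 0 → T = 1885/(8·0.529919) = 444.643 ≈ 444.6 N.
ΣF_x = 0: A_x − T·cos32° = 0 → A_x = 444.643 × 0.848048 = 377.1 N.
ΣF_y = 0: A_y + T·sin32° − 650 = 0 → A_y = 650 − 444.643 × 0.529919 = 414.4 N.

T = 444.6 N, A_x = 377.1 N, A_y = 414.4 N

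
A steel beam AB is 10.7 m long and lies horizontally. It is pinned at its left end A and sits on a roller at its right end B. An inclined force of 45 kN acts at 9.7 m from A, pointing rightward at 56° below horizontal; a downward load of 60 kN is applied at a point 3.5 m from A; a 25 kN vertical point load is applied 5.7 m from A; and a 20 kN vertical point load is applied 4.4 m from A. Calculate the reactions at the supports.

ΣM about A: B_y·10.7 − 45·sin56°·9.7 − 60·3.5 − 25·5.7 − 20·4.4 = 0 → B_y = 802.375/10.7 = 74.9883 ≈ 74.99 kN.
ΣF_y = 0: A_y + 74.9883 − 45·sin56° − 60 − 25 − 20 = 0 → A_y = 67.32 kN.
ΣF_x = 0: A_x + 45·cos56° = 0 → A_x = -25.16 kN.

A_x = -25.16 kN, A_y = 67.32 kN, B_y = 74.99 kN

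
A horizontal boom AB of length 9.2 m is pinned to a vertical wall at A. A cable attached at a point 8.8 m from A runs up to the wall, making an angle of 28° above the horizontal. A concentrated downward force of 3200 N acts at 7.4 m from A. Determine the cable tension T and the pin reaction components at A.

T = 5732 N, A_x = 5061 N, A_y = 509.1 N

ΣM about A: T·sin28°·8.8 − 3200·7.4 = 0 → T = 23680/(8.8·0.469472) = 5731.78 ≈ 5732 N.
ΣF_x = 0: A_x − T·cos28° = 0 → A_x = 5731.78 × 0.882948 = 5061 N.
ΣF_y = 0: A_y + T·sin28° − 3200 = 0 → A_y = 3200 − 5731.78 × 0.469472 = 509.1 N.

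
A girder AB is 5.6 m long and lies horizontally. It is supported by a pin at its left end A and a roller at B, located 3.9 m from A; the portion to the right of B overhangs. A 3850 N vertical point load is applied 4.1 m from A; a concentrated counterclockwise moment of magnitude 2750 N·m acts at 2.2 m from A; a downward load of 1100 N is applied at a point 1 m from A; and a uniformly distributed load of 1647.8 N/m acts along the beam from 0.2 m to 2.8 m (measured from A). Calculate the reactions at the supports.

Resultant of the distributed load: 1647.8 × 2.6 = 4284.28 N at 1.5 m from A.
Taking moments about A: B_y·3.9 − 3850·4.1 + 2750 − 1100·1 − (1647.8·2.6)·1.5 = 0 → B_y = 20561.42/3.9 = 5272.16 ≈ 5272 N.
ΣF_y = 0: A_y + 5272.16 − 3850 − 1100 − 1647.8·2.6 = 0 → A_y = 3962 N.
ΣF_x = 0: no horizontal applied forces, so A_x = 0.

A_x = 0, A_y = 3962 N, B_y = 5272 N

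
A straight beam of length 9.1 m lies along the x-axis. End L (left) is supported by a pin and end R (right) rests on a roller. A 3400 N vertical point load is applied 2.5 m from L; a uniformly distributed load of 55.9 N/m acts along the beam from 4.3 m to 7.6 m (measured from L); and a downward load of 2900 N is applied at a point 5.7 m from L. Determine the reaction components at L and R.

Resultant of the distributed load: 55.9 × 3.3 = 184.47 N at 5.95 m from L.
Taking moments about L: R_y·9.1 − 3400·2.5 − (55.9·3.3)·5.95 − 2900·5.7 = 0 → R_y = 26127.5965/9.1 = 2871.16 ≈ 2871 N.
ΣF_y = 0: L_y + 2871.16 − 3400 − 55.9·3.3 − 2900 = 0 → L_y = 3613 N.
ΣF_x = 0: no horizontal applied forces, so L_x = 0.

L_x = 0, L_y = 3613 N, R_y = 2871 N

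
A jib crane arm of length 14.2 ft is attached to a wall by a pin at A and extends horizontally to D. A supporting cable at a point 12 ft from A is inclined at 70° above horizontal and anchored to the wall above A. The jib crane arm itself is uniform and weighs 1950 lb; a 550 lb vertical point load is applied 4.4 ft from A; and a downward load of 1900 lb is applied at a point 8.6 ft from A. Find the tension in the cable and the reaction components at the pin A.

T = 2891 lb, A_x = 988.9 lb, A_y = 1683 lb

ΣM about A: T·sin70°·12 − 1950·7.1 − 550·4.4 − 1900·8.6 = 0 → T = 32605/(12·0.939693) = 2891.46 ≈ 2891 lb.
ΣF_x = 0: A_x − T·cos70° = 0 → A_x = 2891.46 × 0.34202 = 988.9 lb.
ΣF_y = 0: A_y + T·sin70° − 1950 − 550 − 1900 = 0 → A_y = 4400 − 2891.46 × 0.939693 = 1683 lb.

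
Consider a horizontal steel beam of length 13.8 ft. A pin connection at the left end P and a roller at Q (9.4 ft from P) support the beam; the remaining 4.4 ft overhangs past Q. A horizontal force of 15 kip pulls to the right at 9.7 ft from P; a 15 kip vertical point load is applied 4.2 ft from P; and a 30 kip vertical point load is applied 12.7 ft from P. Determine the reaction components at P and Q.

P_x = -15.00 kip, P_y = -2.234 kip, Q_y = 47.23 kip

Taking moments about P: Q_y·9.4 − 15·4.2 − 30·12.7 = 0 → Q_y = 444/9.4 = 47.234 ≈ 47.23 kip.
ΣF_y = 0: P_y + 47.234 − 15 − 30 = 0 → P_y = -2.234 kip.
ΣF_x = 0: P_x + 15 = 0 → P_x = -15.00 kip.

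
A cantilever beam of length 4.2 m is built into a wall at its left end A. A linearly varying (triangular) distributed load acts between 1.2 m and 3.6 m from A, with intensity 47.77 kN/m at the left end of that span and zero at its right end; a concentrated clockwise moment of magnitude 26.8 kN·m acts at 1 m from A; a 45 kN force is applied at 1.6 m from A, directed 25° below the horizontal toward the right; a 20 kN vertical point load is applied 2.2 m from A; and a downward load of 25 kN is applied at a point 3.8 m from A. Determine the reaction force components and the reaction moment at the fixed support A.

Resultant of the triangular load: ½ × 47.77 × 2.4 = 57.324 kN, acting at 2 m from A (one-third of the span from the peak).
ΣF_x = 0: A_x + 45·cos25° = 0 → A_x = -40.78 kN.
ΣF_y = 0: A_y − ½·47.77·2.4 − 45·sin25° − 20 − 25 = 0 → A_y = 121.3 kN.
ΣM about A: M_A − (½·47.77·2.4)·2 − 26.8 − 45·sin25°·1.6 − 20·2.2 − 25·3.8 = 0 → M_A = 310.9 kN·m.

A_x = -40.78 kN, A_y = 121.3 kN, M_A = 310.9 kN·m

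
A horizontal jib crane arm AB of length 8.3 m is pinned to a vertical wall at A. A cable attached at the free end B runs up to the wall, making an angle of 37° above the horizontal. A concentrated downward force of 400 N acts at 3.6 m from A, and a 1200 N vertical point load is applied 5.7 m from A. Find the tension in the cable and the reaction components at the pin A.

T = 1658 N, A_x = 1324 N, A_y = 602.4 N

ΣM about A: T·sin37°·8.3 − 400·3.6 − 1200·5.7 = 0 → T = 8280/(8.3·0.601815) = 1657.64 ≈ 1658 N.
ΣF_x = 0: A_x − T·cos37° = 0 → A_x = 1657.64 × 0.798636 = 1324 N.
ΣF_y = 0: A_y + T·sin37° − 400 − 1200 = 0 → A_y = 1600 − 1657.64 × 0.601815 = 602.4 N.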